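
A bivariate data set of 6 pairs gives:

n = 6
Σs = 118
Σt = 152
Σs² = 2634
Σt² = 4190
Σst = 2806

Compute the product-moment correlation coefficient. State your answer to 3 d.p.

r = (nΣst − ΣsΣt) / √[(nΣs² − (Σs)²)(nΣt² − (Σt)²)]
Numerator: 6×2806 − 118×152 = -1100
Denominator: √[(15804 − 13924)(25140 − 23104)] = √[1880 × 2036] = 1956.4458
r = -1100 / 1956.4458 ≈ -0.562

-0.562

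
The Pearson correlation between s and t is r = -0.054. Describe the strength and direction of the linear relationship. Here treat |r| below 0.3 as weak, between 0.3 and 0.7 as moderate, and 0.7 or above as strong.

weak negative

r = -0.054 < 0 so the relationship is negative.
|r| = 0.054, which falls in the weak range.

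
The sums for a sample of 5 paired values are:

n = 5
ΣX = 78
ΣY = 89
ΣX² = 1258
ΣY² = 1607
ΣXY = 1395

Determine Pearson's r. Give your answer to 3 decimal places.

r = (nΣXY − ΣXΣY) / √[(nΣX² − (ΣX)²)(nΣY² − (ΣY)²)]
Numerator: 5×1395 − 78×89 = 33
Denominator: √[(6290 − 6084)(8035 − 7921)] = √[206 × 114] = 153.2449
r = 33 / 153.2449 ≈ 0.215

0.215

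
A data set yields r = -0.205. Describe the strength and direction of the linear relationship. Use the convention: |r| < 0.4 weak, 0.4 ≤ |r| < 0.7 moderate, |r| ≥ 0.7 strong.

r = -0.205 < 0 so the relationship is negative.
|r| = 0.205, which falls in the weak range.

weak negative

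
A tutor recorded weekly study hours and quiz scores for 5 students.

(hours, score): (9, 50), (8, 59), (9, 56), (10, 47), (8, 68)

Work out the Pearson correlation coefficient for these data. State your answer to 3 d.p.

-0.873

n = 5, Σx = 44, Σy = 280, Σx² = 390, Σy² = 15950, Σxy = 2440
nΣxy − ΣxΣy = 12200 − 12320 = -120
nΣx² − (Σx)² = 1950 − 1936 = 14; nΣy² − (Σy)² = 79750 − 78400 = 1350
r = -120 / √(14 × 1350) = -120 / 137.4773 ≈ -0.873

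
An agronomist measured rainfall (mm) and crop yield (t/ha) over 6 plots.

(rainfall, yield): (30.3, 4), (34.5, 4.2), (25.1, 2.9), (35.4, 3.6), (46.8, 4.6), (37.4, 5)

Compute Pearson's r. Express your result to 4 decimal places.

0.7445

n = 6, Σx = 209.5, Σy = 24.3, Σx² = 7580.51, Σy² = 101.17, Σxy = 868.61
nΣxy − ΣxΣy = 5211.66 − 5090.85 = 120.81
nΣx² − (Σx)² = 45483.06 − 43890.25 = 1592.81; nΣy² − (Σy)² = 607.02 − 590.49 = 16.53
r = 120.81 / √(1592.81 × 16.53) = 120.81 / 162.2626 ≈ 0.7445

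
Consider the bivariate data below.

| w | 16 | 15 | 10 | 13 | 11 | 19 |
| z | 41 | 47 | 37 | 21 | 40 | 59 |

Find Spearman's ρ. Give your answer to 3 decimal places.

Rank w: 5, 4, 1, 3, 2, 6
Rank z: 4, 5, 2, 1, 3, 6
d = rank(w) − rank(z): 1, -1, -1, 2, -1, 0; Σd² = 8
ρ = 1 − 6Σd² / [n(n²−1)] = 1 − 6×8 / (6×35) = 1 − 48/210 ≈ 0.771

0.771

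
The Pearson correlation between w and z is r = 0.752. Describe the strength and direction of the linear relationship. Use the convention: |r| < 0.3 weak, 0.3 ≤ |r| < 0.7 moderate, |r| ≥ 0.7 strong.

r = 0.752 > 0 so the relationship is positive.
|r| = 0.752, which falls in the strong range.

strong positive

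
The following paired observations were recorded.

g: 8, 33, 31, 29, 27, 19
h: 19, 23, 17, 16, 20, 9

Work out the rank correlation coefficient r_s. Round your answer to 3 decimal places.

0.371

Rank g: 1, 6, 5, 4, 3, 2
Rank h: 4, 6, 3, 2, 5, 1
d = rank(g) − rank(h): -3, 0, 2, 2, -2, 1; Σd² = 22
ρ = 1 − 6Σd² / [n(n²−1)] = 1 − 6×22 / (6×35) = 1 − 132/210 ≈ 0.371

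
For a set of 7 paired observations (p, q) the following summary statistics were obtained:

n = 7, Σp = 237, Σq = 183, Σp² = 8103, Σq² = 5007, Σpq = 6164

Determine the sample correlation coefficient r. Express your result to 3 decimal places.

r = (nΣpq − ΣpΣq) / √[(nΣp² − (Σp)²)(nΣq² − (Σq)²)]
Numerator: 7×6164 − 237×183 = -223
Denominator: √[(56721 − 56169)(35049 − 33489)] = √[552 × 1560] = 927.9655
r = -223 / 927.9655 ≈ -0.240

-0.240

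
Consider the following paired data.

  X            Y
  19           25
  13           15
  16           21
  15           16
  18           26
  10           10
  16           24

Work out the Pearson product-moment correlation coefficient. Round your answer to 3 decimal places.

n = 7, ΣX = 107, ΣY = 137, ΣX² = 1691, ΣY² = 2899, ΣXY = 2198
nΣXY − ΣXΣY = 15386 − 14659 = 727
nΣX² − (ΣX)² = 11837 − 11449 = 388; nΣY² − (ΣY)² = 20293 − 18769 = 1524
r = 727 / √(388 × 1524) = 727 / 768.9681 ≈ 0.945

0.945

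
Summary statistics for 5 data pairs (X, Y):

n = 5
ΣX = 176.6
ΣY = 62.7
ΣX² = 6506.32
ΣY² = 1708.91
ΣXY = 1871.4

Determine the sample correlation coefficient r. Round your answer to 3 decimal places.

-0.689

r = (nΣXY − ΣXΣY) / √[(nΣX² − (ΣX)²)(nΣY² − (ΣY)²)]
Numerator: 5×1871.4 − 176.6×62.7 = -1715.82
Denominator: √[(32531.6 − 31187.56)(8544.55 − 3931.29)] = √[1344.04 × 4613.26] = 2490.0614
r = -1715.82 / 2490.0614 ≈ -0.689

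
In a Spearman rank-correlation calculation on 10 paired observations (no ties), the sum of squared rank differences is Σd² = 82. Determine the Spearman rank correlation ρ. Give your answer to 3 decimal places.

ρ = 1 − 6Σd² / [n(n²−1)] = 1 − 6×82 / (10×99)
  = 1 − 492/990 = 1 − 0.4970 ≈ 0.503

0.503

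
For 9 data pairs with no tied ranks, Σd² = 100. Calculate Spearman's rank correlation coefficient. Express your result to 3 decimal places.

ρ = 1 − 6Σd² / [n(n²−1)] = 1 − 6×100 / (9×80)
  = 1 − 600/720 = 1 − 0.8333 ≈ 0.167

0.167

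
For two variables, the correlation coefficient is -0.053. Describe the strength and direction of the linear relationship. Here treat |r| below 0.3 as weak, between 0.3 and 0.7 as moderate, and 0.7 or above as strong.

weak negative

r = -0.053 < 0 so the relationship is negative.
|r| = 0.053, which falls in the weak range.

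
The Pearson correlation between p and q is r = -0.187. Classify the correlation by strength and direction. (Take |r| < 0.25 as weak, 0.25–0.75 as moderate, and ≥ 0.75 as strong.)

weak negative

r = -0.187 < 0 so the relationship is negative.
|r| = 0.187, which falls in the weak range.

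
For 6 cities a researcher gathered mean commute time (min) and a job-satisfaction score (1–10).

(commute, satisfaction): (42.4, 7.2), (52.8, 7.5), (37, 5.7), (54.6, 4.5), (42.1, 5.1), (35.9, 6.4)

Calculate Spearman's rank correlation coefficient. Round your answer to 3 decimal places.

Rank commute: 4, 5, 2, 6, 3, 1
Rank satisfaction: 5, 6, 3, 1, 2, 4
d = rank(commute) − rank(satisfaction): -1, -1, -1, 5, 1, -3; Σd² = 38
ρ = 1 − 6Σd² / [n(n²−1)] = 1 − 6×38 / (6×35) = 1 − 228/210 ≈ -0.086

-0.086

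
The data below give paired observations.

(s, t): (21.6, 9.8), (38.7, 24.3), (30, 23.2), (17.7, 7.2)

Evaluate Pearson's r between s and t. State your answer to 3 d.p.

n = 4, Σs = 108, Σt = 64.5, Σs² = 3177.54, Σt² = 1276.61, Σst = 1975.53
nΣst − ΣsΣt = 7902.12 − 6966 = 936.12
nΣs² − (Σs)² = 12710.16 − 11664 = 1046.16; nΣt² − (Σt)² = 5106.44 − 4160.25 = 946.19
r = 936.12 / √(1046.16 × 946.19) = 936.12 / 994.9202 ≈ 0.941

0.941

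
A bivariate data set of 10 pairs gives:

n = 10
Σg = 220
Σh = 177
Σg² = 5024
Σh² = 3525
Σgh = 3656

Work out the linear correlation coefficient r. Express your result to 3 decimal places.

-0.886

r = (nΣgh − ΣgΣh) / √[(nΣg² − (Σg)²)(nΣh² − (Σh)²)]
Numerator: 10×3656 − 220×177 = -2380
Denominator: √[(50240 − 48400)(35250 − 31329)] = √[1840 × 3921] = 2686.0082
r = -2380 / 2686.0082 ≈ -0.886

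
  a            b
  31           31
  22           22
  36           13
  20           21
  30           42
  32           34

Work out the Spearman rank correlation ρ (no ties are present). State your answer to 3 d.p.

-0.029

Rank a: 4, 2, 6, 1, 3, 5
Rank b: 4, 3, 1, 2, 6, 5
d = rank(a) − rank(b): 0, -1, 5, -1, -3, 0; Σd² = 36
ρ = 1 − 6Σd² / [n(n²−1)] = 1 − 6×36 / (6×35) = 1 − 216/210 ≈ -0.029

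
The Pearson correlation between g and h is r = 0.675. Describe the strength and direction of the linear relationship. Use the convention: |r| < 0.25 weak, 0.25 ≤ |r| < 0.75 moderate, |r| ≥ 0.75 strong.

moderate positive

r = 0.675 > 0 so the relationship is positive.
|r| = 0.675, which falls in the moderate range.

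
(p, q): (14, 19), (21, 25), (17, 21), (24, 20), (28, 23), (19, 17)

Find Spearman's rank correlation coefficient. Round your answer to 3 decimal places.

Rank p: 1, 4, 2, 5, 6, 3
Rank q: 2, 6, 4, 3, 5, 1
d = rank(p) − rank(q): -1, -2, -2, 2, 1, 2; Σd² = 18
ρ = 1 − 6Σd² / [n(n²−1)] = 1 − 6×18 / (6×35) = 1 − 108/210 ≈ 0.486

0.486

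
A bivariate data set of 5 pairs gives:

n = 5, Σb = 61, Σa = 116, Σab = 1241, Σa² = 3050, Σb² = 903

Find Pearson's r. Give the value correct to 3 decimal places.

-0.730

r = (nΣab − ΣaΣb) / √[(nΣa² − (Σa)²)(nΣb² − (Σb)²)]
Numerator: 5×1241 − 116×61 = -871
Denominator: √[(15250 − 13456)(4515 − 3721)] = √[1794 × 794] = 1193.4974
r = -871 / 1193.4974 ≈ -0.730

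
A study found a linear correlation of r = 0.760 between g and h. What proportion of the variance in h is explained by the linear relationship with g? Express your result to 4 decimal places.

r² = (0.760)² = 0.5776

0.5776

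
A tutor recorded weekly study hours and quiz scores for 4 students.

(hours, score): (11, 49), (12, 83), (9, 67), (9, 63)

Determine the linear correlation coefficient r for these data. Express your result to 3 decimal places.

n = 4, Σx = 41, Σy = 262, Σx² = 427, Σy² = 17748, Σxy = 2705
nΣxy − ΣxΣy = 10820 − 10742 = 78
nΣx² − (Σx)² = 1708 − 1681 = 27; nΣy² − (Σy)² = 70992 − 68644 = 2348
r = 78 / √(27 × 2348) = 78 / 251.7856 ≈ 0.310

0.310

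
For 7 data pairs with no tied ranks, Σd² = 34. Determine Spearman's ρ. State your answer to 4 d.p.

ρ = 1 − 6Σd² / [n(n²−1)] = 1 − 6×34 / (7×48)
  = 1 − 204/336 = 1 − 0.60714 ≈ 0.3929

0.3929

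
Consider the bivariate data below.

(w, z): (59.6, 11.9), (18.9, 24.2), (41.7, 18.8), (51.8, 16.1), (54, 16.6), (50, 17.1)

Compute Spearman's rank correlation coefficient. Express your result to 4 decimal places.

Rank w: 6, 1, 2, 4, 5, 3
Rank z: 1, 6, 5, 2, 3, 4
d = rank(w) − rank(z): 5, -5, -3, 2, 2, -1; Σd² = 68
ρ = 1 − 6Σd² / [n(n²−1)] = 1 − 6×68 / (6×35) = 1 − 408/210 ≈ -0.9429

-0.9429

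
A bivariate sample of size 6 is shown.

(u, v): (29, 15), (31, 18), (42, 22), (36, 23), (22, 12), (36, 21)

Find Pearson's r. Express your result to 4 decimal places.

n = 6, Σu = 196, Σv = 111, Σu² = 6642, Σv² = 2147, Σuv = 3765
nΣuv − ΣuΣv = 22590 − 21756 = 834
nΣu² − (Σu)² = 39852 − 38416 = 1436; nΣv² − (Σv)² = 12882 − 12321 = 561
r = 834 / √(1436 × 561) = 834 / 897.5500 ≈ 0.9292

0.9292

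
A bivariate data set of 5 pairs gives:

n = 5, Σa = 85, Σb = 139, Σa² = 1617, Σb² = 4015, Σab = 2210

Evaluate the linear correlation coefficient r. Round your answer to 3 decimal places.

-0.950

r = (nΣab − ΣaΣb) / √[(nΣa² − (Σa)²)(nΣb² − (Σb)²)]
Numerator: 5×2210 − 85×139 = -765
Denominator: √[(8085 − 7225)(20075 − 19321)] = √[860 × 754] = 805.2577
r = -765 / 805.2577 ≈ -0.950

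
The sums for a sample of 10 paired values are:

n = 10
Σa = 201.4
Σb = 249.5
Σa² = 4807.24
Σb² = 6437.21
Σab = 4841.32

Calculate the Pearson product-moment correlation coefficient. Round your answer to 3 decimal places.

-0.460

r = (nΣab − ΣaΣb) / √[(nΣa² − (Σa)²)(nΣb² − (Σb)²)]
Numerator: 10×4841.32 − 201.4×249.5 = -1836.1
Denominator: √[(48072.4 − 40561.96)(64372.1 − 62250.25)] = √[7510.44 × 2121.85] = 3991.9954
r = -1836.1 / 3991.9954 ≈ -0.460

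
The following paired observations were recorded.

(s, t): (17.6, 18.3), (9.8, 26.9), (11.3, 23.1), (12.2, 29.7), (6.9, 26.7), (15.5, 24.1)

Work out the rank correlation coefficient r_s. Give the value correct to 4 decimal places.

Rank s: 6, 2, 3, 4, 1, 5
Rank t: 1, 5, 2, 6, 4, 3
d = rank(s) − rank(t): 5, -3, 1, -2, -3, 2; Σd² = 52
ρ = 1 − 6Σd² / [n(n²−1)] = 1 − 6×52 / (6×35) = 1 − 312/210 ≈ -0.4857

-0.4857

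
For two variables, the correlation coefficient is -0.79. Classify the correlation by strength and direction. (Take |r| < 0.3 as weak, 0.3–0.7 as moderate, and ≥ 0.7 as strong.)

strong negative

r = -0.79 < 0 so the relationship is negative.
|r| = 0.79, which falls in the strong range.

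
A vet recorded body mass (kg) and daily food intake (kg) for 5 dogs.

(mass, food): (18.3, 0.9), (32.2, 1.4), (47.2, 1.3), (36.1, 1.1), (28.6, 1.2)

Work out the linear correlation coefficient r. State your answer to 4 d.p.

n = 5, Σx = 162.4, Σy = 5.9, Σx² = 5720.74, Σy² = 7.11, Σxy = 196.94
nΣxy − ΣxΣy = 984.7 − 958.16 = 26.54
nΣx² − (Σx)² = 28603.7 − 26373.76 = 2229.94; nΣy² − (Σy)² = 35.55 − 34.81 = 0.74
r = 26.54 / √(2229.94 × 0.74) = 26.54 / 40.6221 ≈ 0.6533

0.6533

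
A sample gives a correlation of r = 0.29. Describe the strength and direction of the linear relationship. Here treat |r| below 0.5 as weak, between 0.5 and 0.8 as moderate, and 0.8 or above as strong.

weak positive

r = 0.29 > 0 so the relationship is positive.
|r| = 0.29, which falls in the weak range.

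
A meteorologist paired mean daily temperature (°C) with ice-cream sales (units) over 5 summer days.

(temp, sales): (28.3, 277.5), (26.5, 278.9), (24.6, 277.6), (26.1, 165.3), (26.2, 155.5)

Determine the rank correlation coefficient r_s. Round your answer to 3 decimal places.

0.100

Rank temp: 5, 4, 1, 2, 3
Rank sales: 3, 5, 4, 2, 1
d = rank(temp) − rank(sales): 2, -1, -3, 0, 2; Σd² = 18
ρ = 1 − 6Σd² / [n(n²−1)] = 1 − 6×18 / (5×24) = 1 − 108/120 ≈ 0.100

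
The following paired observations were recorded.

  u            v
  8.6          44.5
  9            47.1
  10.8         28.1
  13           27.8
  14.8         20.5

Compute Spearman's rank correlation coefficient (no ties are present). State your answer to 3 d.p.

Rank u: 1, 2, 3, 4, 5
Rank v: 4, 5, 3, 2, 1
d = rank(u) − rank(v): -3, -3, 0, 2, 4; Σd² = 38
ρ = 1 − 6Σd² / [n(n²−1)] = 1 − 6×38 / (5×24) = 1 − 228/120 ≈ -0.900

-0.900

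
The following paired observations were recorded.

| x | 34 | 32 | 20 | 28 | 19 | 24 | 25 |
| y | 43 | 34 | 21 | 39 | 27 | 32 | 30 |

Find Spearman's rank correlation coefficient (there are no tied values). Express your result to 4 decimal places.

0.8929

Rank x: 7, 6, 2, 5, 1, 3, 4
Rank y: 7, 5, 1, 6, 2, 4, 3
d = rank(x) − rank(y): 0, 1, 1, -1, -1, -1, 1; Σd² = 6
ρ = 1 − 6Σd² / [n(n²−1)] = 1 − 6×6 / (7×48) = 1 − 36/336 ≈ 0.8929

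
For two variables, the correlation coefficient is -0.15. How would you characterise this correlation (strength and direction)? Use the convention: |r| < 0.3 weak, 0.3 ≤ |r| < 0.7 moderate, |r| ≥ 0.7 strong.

r = -0.15 < 0 so the relationship is negative.
|r| = 0.15, which falls in the weak range.

weak negative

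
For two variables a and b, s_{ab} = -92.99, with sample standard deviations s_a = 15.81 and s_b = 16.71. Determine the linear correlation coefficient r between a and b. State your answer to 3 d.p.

r = Cov(a,b) / (s_a · s_b) = -92.99 / (15.81 × 16.71)
  = -92.99 / 264.1851 ≈ -0.352

-0.352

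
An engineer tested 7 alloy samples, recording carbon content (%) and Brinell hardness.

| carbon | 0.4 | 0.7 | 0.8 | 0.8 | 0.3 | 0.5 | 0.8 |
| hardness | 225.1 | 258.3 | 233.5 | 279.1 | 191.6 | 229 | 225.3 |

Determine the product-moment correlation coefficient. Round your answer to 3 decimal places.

0.699

n = 7, Σx = 4.3, Σy = 1641.9, Σx² = 2.91, Σy² = 389719.61, Σxy = 1033.15
nΣxy − ΣxΣy = 7232.05 − 7060.17 = 171.88
nΣx² − (Σx)² = 20.37 − 18.49 = 1.88; nΣy² − (Σy)² = 2728037.27 − 2695835.61 = 32201.66
r = 171.88 / √(1.88 × 32201.66) = 171.88 / 246.0470 ≈ 0.699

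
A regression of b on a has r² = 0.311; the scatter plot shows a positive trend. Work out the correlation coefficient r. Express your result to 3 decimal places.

|r| = √0.311 = 0.558
The association is positive, so r = 0.558.

0.558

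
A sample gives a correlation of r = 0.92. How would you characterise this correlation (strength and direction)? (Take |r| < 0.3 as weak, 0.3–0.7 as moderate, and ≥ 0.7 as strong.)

strong positive

r = 0.92 > 0 so the relationship is positive.
|r| = 0.92, which falls in the strong range.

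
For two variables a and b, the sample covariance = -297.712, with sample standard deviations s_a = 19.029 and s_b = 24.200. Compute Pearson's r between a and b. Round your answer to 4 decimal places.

r = Cov(a,b) / (s_a · s_b) = -297.712 / (19.029 × 24.200)
  = -297.712 / 460.5018 ≈ -0.6465

-0.6465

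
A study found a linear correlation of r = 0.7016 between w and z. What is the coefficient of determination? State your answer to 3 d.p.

0.492

r² = (0.7016)² = 0.492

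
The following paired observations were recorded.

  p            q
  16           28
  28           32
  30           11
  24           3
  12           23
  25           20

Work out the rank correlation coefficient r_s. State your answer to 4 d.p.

-0.1429

Rank p: 2, 5, 6, 3, 1, 4
Rank q: 5, 6, 2, 1, 4, 3
d = rank(p) − rank(q): -3, -1, 4, 2, -3, 1; Σd² = 40
ρ = 1 − 6Σd² / [n(n²−1)] = 1 − 6×40 / (6×35) = 1 − 240/210 ≈ -0.1429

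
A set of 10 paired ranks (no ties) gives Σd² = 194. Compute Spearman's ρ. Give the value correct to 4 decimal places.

-0.1758

ρ = 1 − 6Σd² / [n(n²−1)] = 1 − 6×194 / (10×99)
  = 1 − 1164/990 = 1 − 1.17576 ≈ -0.1758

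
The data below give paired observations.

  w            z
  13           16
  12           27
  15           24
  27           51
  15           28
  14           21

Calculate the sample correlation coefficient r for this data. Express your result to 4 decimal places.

0.9280

n = 6, Σw = 96, Σz = 167, Σw² = 1688, Σz² = 5387, Σwz = 2983
nΣwz − ΣwΣz = 17898 − 16032 = 1866
nΣw² − (Σw)² = 10128 − 9216 = 912; nΣz² − (Σz)² = 32322 − 27889 = 4433
r = 1866 / √(912 × 4433) = 1866 / 2010.6954 ≈ 0.9280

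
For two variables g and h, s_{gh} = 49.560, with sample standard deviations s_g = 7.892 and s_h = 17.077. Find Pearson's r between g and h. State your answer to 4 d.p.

r = Cov(g,h) / (s_g · s_h) = 49.560 / (7.892 × 17.077)
  = 49.560 / 134.7717 ≈ 0.3677

0.3677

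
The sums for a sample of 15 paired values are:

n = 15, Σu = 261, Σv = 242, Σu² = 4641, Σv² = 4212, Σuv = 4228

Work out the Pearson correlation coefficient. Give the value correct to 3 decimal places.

r = (nΣuv − ΣuΣv) / √[(nΣu² − (Σu)²)(nΣv² − (Σv)²)]
Numerator: 15×4228 − 261×242 = 258
Denominator: √[(69615 − 68121)(63180 − 58564)] = √[1494 × 4616] = 2626.0815
r = 258 / 2626.0815 ≈ 0.098

0.098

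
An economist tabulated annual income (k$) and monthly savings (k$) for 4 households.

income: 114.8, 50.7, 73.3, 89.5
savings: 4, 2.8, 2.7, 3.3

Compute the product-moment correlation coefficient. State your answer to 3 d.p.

n = 4, Σx = 328.3, Σy = 12.8, Σx² = 29132.67, Σy² = 42.02, Σxy = 1094.42
nΣxy − ΣxΣy = 4377.68 − 4202.24 = 175.44
nΣx² − (Σx)² = 116530.68 − 107780.89 = 8749.79; nΣy² − (Σy)² = 168.08 − 163.84 = 4.24
r = 175.44 / √(8749.79 × 4.24) = 175.44 / 192.6113 ≈ 0.911

0.911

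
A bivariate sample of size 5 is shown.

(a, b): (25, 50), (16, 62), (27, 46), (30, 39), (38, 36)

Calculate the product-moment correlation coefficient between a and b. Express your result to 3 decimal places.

n = 5, Σa = 136, Σb = 233, Σa² = 3954, Σb² = 11277, Σab = 6022
nΣab − ΣaΣb = 30110 − 31688 = -1578
nΣa² − (Σa)² = 19770 − 18496 = 1274; nΣb² − (Σb)² = 56385 − 54289 = 2096
r = -1578 / √(1274 × 2096) = -1578 / 1634.1065 ≈ -0.966

-0.966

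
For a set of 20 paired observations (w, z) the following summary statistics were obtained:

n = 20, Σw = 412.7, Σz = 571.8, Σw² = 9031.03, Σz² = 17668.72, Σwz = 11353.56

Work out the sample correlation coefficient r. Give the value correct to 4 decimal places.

r = (nΣwz − ΣwΣz) / √[(nΣw² − (Σw)²)(nΣz² − (Σz)²)]
Numerator: 20×11353.56 − 412.7×571.8 = -8910.66
Denominator: √[(180620.6 − 170321.29)(353374.4 − 326955.24)] = √[10299.31 × 26419.16] = 16495.4272
r = -8910.66 / 16495.4272 ≈ -0.5402

-0.5402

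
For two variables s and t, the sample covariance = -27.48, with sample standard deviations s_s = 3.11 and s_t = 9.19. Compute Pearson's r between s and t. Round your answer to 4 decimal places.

r = Cov(s,t) / (s_s · s_t) = -27.48 / (3.11 × 9.19)
  = -27.48 / 28.5809 ≈ -0.9615

-0.9615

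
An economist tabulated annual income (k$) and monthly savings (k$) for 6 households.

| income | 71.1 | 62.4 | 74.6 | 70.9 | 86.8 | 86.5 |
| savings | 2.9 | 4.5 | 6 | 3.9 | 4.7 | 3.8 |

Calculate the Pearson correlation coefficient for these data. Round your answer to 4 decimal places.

0.0572

n = 6, Σx = 452.3, Σy = 25.8, Σx² = 34557.43, Σy² = 116.4, Σxy = 1947.76
nΣxy − ΣxΣy = 11686.56 − 11669.34 = 17.22
nΣx² − (Σx)² = 207344.58 − 204575.29 = 2769.29; nΣy² − (Σy)² = 698.4 − 665.64 = 32.76
r = 17.22 / √(2769.29 × 32.76) = 17.22 / 301.2008 ≈ 0.0572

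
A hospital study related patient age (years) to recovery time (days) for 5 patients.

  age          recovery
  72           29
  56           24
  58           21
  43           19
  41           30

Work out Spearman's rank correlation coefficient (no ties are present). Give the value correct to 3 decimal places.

Rank age: 5, 3, 4, 2, 1
Rank recovery: 4, 3, 2, 1, 5
d = rank(age) − rank(recovery): 1, 0, 2, 1, -4; Σd² = 22
ρ = 1 − 6Σd² / [n(n²−1)] = 1 − 6×22 / (5×24) = 1 − 132/120 ≈ -0.100

-0.100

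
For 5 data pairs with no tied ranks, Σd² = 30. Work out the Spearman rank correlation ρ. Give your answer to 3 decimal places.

-0.500

ρ = 1 − 6Σd² / [n(n²−1)] = 1 − 6×30 / (5×24)
  = 1 − 180/120 = 1 − 1.5000 ≈ -0.500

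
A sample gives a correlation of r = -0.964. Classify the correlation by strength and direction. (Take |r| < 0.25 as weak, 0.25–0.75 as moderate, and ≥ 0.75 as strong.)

r = -0.964 < 0 so the relationship is negative.
|r| = 0.964, which falls in the strong range.

strong negative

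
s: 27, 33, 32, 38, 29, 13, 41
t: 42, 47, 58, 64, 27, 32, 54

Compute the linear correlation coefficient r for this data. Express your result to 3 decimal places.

n = 7, Σs = 213, Σt = 324, Σs² = 6977, Σt² = 16102, Σst = 10386
nΣst − ΣsΣt = 72702 − 69012 = 3690
nΣs² − (Σs)² = 48839 − 45369 = 3470; nΣt² − (Σt)² = 112714 − 104976 = 7738
r = 3690 / √(3470 × 7738) = 3690 / 5181.7815 ≈ 0.712

0.712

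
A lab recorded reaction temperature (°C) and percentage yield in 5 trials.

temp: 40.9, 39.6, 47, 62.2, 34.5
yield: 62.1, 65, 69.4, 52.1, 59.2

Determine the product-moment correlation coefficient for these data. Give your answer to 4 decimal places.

n = 5, Σx = 224.2, Σy = 307.8, Σx² = 10509.06, Σy² = 19116.82, Σxy = 13658.71
nΣxy − ΣxΣy = 68293.55 − 69008.76 = -715.21
nΣx² − (Σx)² = 52545.3 − 50265.64 = 2279.66; nΣy² − (Σy)² = 95584.1 − 94740.84 = 843.26
r = -715.21 / √(2279.66 × 843.26) = -715.21 / 1386.4870 ≈ -0.5158

-0.5158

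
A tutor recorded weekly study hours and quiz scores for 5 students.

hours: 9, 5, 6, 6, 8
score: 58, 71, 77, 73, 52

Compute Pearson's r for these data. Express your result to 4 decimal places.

n = 5, Σx = 34, Σy = 331, Σx² = 242, Σy² = 22367, Σxy = 2193
nΣxy − ΣxΣy = 10965 − 11254 = -289
nΣx² − (Σx)² = 1210 − 1156 = 54; nΣy² − (Σy)² = 111835 − 109561 = 2274
r = -289 / √(54 × 2274) = -289 / 350.4226 ≈ -0.8247

-0.8247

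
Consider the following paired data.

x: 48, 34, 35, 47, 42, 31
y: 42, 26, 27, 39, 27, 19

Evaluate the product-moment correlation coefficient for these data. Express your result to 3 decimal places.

n = 6, Σx = 237, Σy = 180, Σx² = 9619, Σy² = 5780, Σxy = 7401
nΣxy − ΣxΣy = 44406 − 42660 = 1746
nΣx² − (Σx)² = 57714 − 56169 = 1545; nΣy² − (Σy)² = 34680 − 32400 = 2280
r = 1746 / √(1545 × 2280) = 1746 / 1876.8591 ≈ 0.930

0.930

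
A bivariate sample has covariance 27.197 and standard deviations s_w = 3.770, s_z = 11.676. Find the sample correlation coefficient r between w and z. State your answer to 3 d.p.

0.618

r = Cov(w,z) / (s_w · s_z) = 27.197 / (3.770 × 11.676)
  = 27.197 / 44.0185 ≈ 0.618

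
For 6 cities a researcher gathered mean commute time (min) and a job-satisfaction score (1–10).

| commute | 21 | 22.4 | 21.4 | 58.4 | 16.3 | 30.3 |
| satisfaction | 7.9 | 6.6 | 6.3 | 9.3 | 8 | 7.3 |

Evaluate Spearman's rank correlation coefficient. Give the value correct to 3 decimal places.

0.086

Rank commute: 2, 4, 3, 6, 1, 5
Rank satisfaction: 4, 2, 1, 6, 5, 3
d = rank(commute) − rank(satisfaction): -2, 2, 2, 0, -4, 2; Σd² = 32
ρ = 1 − 6Σd² / [n(n²−1)] = 1 − 6×32 / (6×35) = 1 − 192/210 ≈ 0.086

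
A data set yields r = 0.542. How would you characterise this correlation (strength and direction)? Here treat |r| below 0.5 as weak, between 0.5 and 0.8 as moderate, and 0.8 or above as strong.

r = 0.542 > 0 so the relationship is positive.
|r| = 0.542, which falls in the moderate range.

moderate positive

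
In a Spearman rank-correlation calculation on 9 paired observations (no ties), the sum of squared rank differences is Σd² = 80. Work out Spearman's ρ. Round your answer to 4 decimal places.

ρ = 1 − 6Σd² / [n(n²−1)] = 1 − 6×80 / (9×80)
  = 1 − 480/720 = 1 − 0.66667 ≈ 0.3333

0.3333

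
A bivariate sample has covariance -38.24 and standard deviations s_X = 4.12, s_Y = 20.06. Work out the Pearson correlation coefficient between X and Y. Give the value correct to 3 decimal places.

-0.463

r = Cov(X,Y) / (s_X · s_Y) = -38.24 / (4.12 × 20.06)
  = -38.24 / 82.6472 ≈ -0.463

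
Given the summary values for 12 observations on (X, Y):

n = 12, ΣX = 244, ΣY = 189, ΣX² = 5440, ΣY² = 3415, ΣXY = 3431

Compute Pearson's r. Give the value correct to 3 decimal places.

r = (nΣXY − ΣXΣY) / √[(nΣX² − (ΣX)²)(nΣY² − (ΣY)²)]
Numerator: 12×3431 − 244×189 = -4944
Denominator: √[(65280 − 59536)(40980 − 35721)] = √[5744 × 5259] = 5496.1528
r = -4944 / 5496.1528 ≈ -0.900

-0.900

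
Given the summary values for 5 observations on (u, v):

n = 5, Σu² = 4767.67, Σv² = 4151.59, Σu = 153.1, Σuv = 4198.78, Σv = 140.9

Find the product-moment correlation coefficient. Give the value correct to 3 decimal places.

r = (nΣuv − ΣuΣv) / √[(nΣu² − (Σu)²)(nΣv² − (Σv)²)]
Numerator: 5×4198.78 − 153.1×140.9 = -577.89
Denominator: √[(23838.35 − 23439.61)(20757.95 − 19852.81)] = √[398.74 × 905.14] = 600.7625
r = -577.89 / 600.7625 ≈ -0.962

-0.962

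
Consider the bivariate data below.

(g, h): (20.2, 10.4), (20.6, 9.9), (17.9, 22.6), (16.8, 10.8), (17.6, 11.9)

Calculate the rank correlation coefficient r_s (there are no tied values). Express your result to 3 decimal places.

-0.600

Rank g: 4, 5, 3, 1, 2
Rank h: 2, 1, 5, 3, 4
d = rank(g) − rank(h): 2, 4, -2, -2, -2; Σd² = 32
ρ = 1 − 6Σd² / [n(n²−1)] = 1 − 6×32 / (5×24) = 1 − 192/120 ≈ -0.600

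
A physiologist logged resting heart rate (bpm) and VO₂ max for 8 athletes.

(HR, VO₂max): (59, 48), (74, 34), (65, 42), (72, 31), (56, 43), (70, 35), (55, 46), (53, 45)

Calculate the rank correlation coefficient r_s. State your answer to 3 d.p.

-0.810

Rank HR: 4, 8, 5, 7, 3, 6, 2, 1
Rank VO₂max: 8, 2, 4, 1, 5, 3, 7, 6
d = rank(HR) − rank(VO₂max): -4, 6, 1, 6, -2, 3, -5, -5; Σd² = 152
ρ = 1 − 6Σd² / [n(n²−1)] = 1 − 6×152 / (8×63) = 1 − 912/504 ≈ -0.810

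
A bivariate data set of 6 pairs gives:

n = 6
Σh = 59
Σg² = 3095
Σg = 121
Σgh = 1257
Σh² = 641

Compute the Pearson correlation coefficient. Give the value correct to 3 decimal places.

0.337

r = (nΣgh − ΣgΣh) / √[(nΣg² − (Σg)²)(nΣh² − (Σh)²)]
Numerator: 6×1257 − 121×59 = 403
Denominator: √[(18570 − 14641)(3846 − 3481)] = √[3929 × 365] = 1197.5329
r = 403 / 1197.5329 ≈ 0.337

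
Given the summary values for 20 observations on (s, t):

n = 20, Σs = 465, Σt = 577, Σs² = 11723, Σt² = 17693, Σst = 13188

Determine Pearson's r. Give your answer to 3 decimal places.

-0.233

r = (nΣst − ΣsΣt) / √[(nΣs² − (Σs)²)(nΣt² − (Σt)²)]
Numerator: 20×13188 − 465×577 = -4545
Denominator: √[(234460 − 216225)(353860 − 332929)] = √[18235 × 20931] = 19536.5500
r = -4545 / 19536.5500 ≈ -0.233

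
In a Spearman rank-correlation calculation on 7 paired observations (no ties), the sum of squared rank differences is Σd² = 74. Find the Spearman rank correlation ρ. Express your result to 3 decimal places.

ρ = 1 − 6Σd² / [n(n²−1)] = 1 − 6×74 / (7×48)
  = 1 − 444/336 = 1 − 1.3214 ≈ -0.321

-0.321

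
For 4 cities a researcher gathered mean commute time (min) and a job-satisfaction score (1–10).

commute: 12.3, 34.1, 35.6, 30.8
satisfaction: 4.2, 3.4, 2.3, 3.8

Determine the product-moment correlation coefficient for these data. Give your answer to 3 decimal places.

-0.749

n = 4, Σx = 112.8, Σy = 13.7, Σx² = 3530.1, Σy² = 48.93, Σxy = 366.52
nΣxy − ΣxΣy = 1466.08 − 1545.36 = -79.28
nΣx² − (Σx)² = 14120.4 − 12723.84 = 1396.56; nΣy² − (Σy)² = 195.72 − 187.69 = 8.03
r = -79.28 / √(1396.56 × 8.03) = -79.28 / 105.8980 ≈ -0.749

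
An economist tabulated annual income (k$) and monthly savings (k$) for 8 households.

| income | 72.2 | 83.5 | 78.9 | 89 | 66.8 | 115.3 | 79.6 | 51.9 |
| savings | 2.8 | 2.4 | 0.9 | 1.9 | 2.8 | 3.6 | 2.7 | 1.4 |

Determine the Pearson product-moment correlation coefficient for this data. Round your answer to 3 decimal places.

0.526

n = 8, Σx = 637.2, Σy = 18.5, Σx² = 53117.4, Σy² = 48.07, Σxy = 1532.37
nΣxy − ΣxΣy = 12258.96 − 11788.2 = 470.76
nΣx² − (Σx)² = 424939.2 − 406023.84 = 18915.36; nΣy² − (Σy)² = 384.56 − 342.25 = 42.31
r = 470.76 / √(18915.36 × 42.31) = 470.76 / 894.5998 ≈ 0.526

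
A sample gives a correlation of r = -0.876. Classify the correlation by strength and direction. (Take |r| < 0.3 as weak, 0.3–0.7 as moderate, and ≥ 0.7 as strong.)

r = -0.876 < 0 so the relationship is negative.
|r| = 0.876, which falls in the strong range.

strong negative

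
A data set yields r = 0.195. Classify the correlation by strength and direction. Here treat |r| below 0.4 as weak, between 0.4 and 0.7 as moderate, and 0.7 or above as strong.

r = 0.195 > 0 so the relationship is positive.
|r| = 0.195, which falls in the weak range.

weak positive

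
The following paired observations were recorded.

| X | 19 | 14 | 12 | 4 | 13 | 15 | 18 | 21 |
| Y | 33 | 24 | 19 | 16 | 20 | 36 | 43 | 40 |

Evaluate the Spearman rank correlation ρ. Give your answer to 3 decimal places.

Rank X: 7, 4, 2, 1, 3, 5, 6, 8
Rank Y: 5, 4, 2, 1, 3, 6, 8, 7
d = rank(X) − rank(Y): 2, 0, 0, 0, 0, -1, -2, 1; Σd² = 10
ρ = 1 − 6Σd² / [n(n²−1)] = 1 − 6×10 / (8×63) = 1 − 60/504 ≈ 0.881

0.881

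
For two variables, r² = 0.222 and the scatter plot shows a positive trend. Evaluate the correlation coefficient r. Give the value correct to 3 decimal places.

|r| = √0.222 = 0.471
The association is positive, so r = 0.471.

0.471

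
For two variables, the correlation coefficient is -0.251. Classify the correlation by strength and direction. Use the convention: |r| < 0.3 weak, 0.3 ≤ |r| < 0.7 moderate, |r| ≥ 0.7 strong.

weak negative

r = -0.251 < 0 so the relationship is negative.
|r| = 0.251, which falls in the weak range.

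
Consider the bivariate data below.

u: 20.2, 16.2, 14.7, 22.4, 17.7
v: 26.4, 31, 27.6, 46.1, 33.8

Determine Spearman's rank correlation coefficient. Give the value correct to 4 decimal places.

0.4000

Rank u: 4, 2, 1, 5, 3
Rank v: 1, 3, 2, 5, 4
d = rank(u) − rank(v): 3, -1, -1, 0, -1; Σd² = 12
ρ = 1 − 6Σd² / [n(n²−1)] = 1 − 6×12 / (5×24) = 1 − 72/120 ≈ 0.4000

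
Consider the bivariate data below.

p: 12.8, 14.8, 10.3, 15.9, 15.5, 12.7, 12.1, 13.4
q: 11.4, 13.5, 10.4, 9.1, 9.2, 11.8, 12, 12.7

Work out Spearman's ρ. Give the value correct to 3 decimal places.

Rank p: 4, 6, 1, 8, 7, 3, 2, 5
Rank q: 4, 8, 3, 1, 2, 5, 6, 7
d = rank(p) − rank(q): 0, -2, -2, 7, 5, -2, -4, -2; Σd² = 106
ρ = 1 − 6Σd² / [n(n²−1)] = 1 − 6×106 / (8×63) = 1 − 636/504 ≈ -0.262

-0.262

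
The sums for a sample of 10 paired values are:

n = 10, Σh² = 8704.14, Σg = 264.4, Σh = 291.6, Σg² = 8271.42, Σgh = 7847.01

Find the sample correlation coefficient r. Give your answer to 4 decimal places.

r = (nΣgh − ΣgΣh) / √[(nΣg² − (Σg)²)(nΣh² − (Σh)²)]
Numerator: 10×7847.01 − 264.4×291.6 = 1371.06
Denominator: √[(82714.2 − 69907.36)(87041.4 − 85030.56)] = √[12806.84 × 2010.84] = 5074.6927
r = 1371.06 / 5074.6927 ≈ 0.2702

0.2702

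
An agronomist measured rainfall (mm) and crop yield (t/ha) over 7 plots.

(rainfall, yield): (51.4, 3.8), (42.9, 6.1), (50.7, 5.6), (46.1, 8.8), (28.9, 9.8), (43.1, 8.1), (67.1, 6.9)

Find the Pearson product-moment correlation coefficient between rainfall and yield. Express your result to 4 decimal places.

-0.5223

n = 7, Σx = 330.2, Σy = 49.1, Σx² = 16373.3, Σy² = 369.71, Σxy = 2241.93
nΣxy − ΣxΣy = 15693.51 − 16212.82 = -519.31
nΣx² − (Σx)² = 114613.1 − 109032.04 = 5581.06; nΣy² − (Σy)² = 2587.97 − 2410.81 = 177.16
r = -519.31 / √(5581.06 × 177.16) = -519.31 / 994.3544 ≈ -0.5223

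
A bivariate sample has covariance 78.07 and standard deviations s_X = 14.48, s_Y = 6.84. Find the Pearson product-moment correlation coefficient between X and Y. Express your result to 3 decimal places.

r = Cov(X,Y) / (s_X · s_Y) = 78.07 / (14.48 × 6.84)
  = 78.07 / 99.0432 ≈ 0.788

0.788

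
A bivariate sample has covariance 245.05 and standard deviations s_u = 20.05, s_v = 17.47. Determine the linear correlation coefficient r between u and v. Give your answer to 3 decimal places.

0.700

r = Cov(u,v) / (s_u · s_v) = 245.05 / (20.05 × 17.47)
  = 245.05 / 350.2735 ≈ 0.700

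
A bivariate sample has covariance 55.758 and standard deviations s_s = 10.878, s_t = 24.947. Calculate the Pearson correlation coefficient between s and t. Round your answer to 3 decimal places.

r = Cov(s,t) / (s_s · s_t) = 55.758 / (10.878 × 24.947)
  = 55.758 / 271.3735 ≈ 0.205

0.205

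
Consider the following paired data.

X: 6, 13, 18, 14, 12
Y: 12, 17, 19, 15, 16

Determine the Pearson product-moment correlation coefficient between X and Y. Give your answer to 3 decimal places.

n = 5, ΣX = 63, ΣY = 79, ΣX² = 869, ΣY² = 1275, ΣXY = 1037
nΣXY − ΣXΣY = 5185 − 4977 = 208
nΣX² − (ΣX)² = 4345 − 3969 = 376; nΣY² − (ΣY)² = 6375 − 6241 = 134
r = 208 / √(376 × 134) = 208 / 224.4638 ≈ 0.927

0.927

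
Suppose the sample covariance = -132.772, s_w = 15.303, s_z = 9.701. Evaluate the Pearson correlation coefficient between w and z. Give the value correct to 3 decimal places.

-0.894

r = Cov(w,z) / (s_w · s_z) = -132.772 / (15.303 × 9.701)
  = -132.772 / 148.4544 ≈ -0.894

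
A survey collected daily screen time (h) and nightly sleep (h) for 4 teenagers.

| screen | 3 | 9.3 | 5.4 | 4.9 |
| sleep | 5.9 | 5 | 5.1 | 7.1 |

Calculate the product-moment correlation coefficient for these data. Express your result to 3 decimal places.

n = 4, Σx = 22.6, Σy = 23.1, Σx² = 148.66, Σy² = 136.23, Σxy = 126.53
nΣxy − ΣxΣy = 506.12 − 522.06 = -15.94
nΣx² − (Σx)² = 594.64 − 510.76 = 83.88; nΣy² − (Σy)² = 544.92 − 533.61 = 11.31
r = -15.94 / √(83.88 × 11.31) = -15.94 / 30.8007 ≈ -0.518

-0.518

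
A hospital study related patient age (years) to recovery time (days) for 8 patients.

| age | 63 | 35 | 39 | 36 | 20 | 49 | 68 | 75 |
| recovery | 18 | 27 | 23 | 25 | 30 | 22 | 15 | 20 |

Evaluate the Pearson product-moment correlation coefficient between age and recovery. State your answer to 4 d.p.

n = 8, Σx = 385, Σy = 180, Σx² = 21061, Σy² = 4216, Σxy = 8074
nΣxy − ΣxΣy = 64592 − 69300 = -4708
nΣx² − (Σx)² = 168488 − 148225 = 20263; nΣy² − (Σy)² = 33728 − 32400 = 1328
r = -4708 / √(20263 × 1328) = -4708 / 5187.4140 ≈ -0.9076

-0.9076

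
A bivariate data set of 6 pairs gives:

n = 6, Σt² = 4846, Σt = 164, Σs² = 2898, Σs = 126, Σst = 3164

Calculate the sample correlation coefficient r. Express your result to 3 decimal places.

r = (nΣst − ΣsΣt) / √[(nΣs² − (Σs)²)(nΣt² − (Σt)²)]
Numerator: 6×3164 − 126×164 = -1680
Denominator: √[(17388 − 15876)(29076 − 26896)] = √[1512 × 2180] = 1815.5330
r = -1680 / 1815.5330 ≈ -0.925

-0.925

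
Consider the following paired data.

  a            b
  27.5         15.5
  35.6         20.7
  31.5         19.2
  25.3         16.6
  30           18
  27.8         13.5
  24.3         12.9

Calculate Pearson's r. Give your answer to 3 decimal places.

0.860

n = 7, Σa = 202, Σb = 116.4, Σa² = 5919.28, Σb² = 1985.6, Σab = 3416.72
nΣab − ΣaΣb = 23917.04 − 23512.8 = 404.24
nΣa² − (Σa)² = 41434.96 − 40804 = 630.96; nΣb² − (Σb)² = 13899.2 − 13548.96 = 350.24
r = 404.24 / √(630.96 × 350.24) = 404.24 / 470.0930 ≈ 0.860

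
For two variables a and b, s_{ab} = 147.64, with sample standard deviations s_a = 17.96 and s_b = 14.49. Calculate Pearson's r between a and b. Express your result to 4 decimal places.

r = Cov(a,b) / (s_a · s_b) = 147.64 / (17.96 × 14.49)
  = 147.64 / 260.2404 ≈ 0.5673

0.5673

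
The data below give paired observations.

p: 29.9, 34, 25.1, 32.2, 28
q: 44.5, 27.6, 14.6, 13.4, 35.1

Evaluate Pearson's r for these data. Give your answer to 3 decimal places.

n = 5, Σp = 149.2, Σq = 135.2, Σp² = 4500.86, Σq² = 4366.74, Σpq = 4049.69
nΣpq − ΣpΣq = 20248.45 − 20171.84 = 76.61
nΣp² − (Σp)² = 22504.3 − 22260.64 = 243.66; nΣq² − (Σq)² = 21833.7 − 18279.04 = 3554.66
r = 76.61 / √(243.66 × 3554.66) = 76.61 / 930.6602 ≈ 0.082

0.082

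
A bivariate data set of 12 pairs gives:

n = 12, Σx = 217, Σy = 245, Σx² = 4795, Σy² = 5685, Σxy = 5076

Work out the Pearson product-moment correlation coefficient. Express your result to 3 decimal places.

0.837

r = (nΣxy − ΣxΣy) / √[(nΣx² − (Σx)²)(nΣy² − (Σy)²)]
Numerator: 12×5076 − 217×245 = 7747
Denominator: √[(57540 − 47089)(68220 − 60025)] = √[10451 × 8195] = 9254.5094
r = 7747 / 9254.5094 ≈ 0.837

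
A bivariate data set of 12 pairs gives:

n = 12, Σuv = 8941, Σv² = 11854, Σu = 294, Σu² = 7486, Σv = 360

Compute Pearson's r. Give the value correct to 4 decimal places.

r = (nΣuv − ΣuΣv) / √[(nΣu² − (Σu)²)(nΣv² − (Σv)²)]
Numerator: 12×8941 − 294×360 = 1452
Denominator: √[(89832 − 86436)(142248 − 129600)] = √[3396 × 12648] = 6553.8239
r = 1452 / 6553.8239 ≈ 0.2216

0.2216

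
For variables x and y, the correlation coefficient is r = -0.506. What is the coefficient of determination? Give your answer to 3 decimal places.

0.256

r² = (-0.506)² = 0.256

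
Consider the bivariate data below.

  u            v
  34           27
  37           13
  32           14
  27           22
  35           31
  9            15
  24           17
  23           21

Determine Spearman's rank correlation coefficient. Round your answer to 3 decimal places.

Rank u: 6, 8, 5, 4, 7, 1, 3, 2
Rank v: 7, 1, 2, 6, 8, 3, 4, 5
d = rank(u) − rank(v): -1, 7, 3, -2, -1, -2, -1, -3; Σd² = 78
ρ = 1 − 6Σd² / [n(n²−1)] = 1 − 6×78 / (8×63) = 1 − 468/504 ≈ 0.071

0.071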